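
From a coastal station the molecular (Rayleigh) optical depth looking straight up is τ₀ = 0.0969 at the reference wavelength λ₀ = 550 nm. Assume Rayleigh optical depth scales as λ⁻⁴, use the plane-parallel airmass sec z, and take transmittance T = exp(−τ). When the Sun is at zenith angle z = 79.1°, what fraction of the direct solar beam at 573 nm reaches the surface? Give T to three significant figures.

sec 79.1° = 5.2883.
τ = 0.0969 × (550/573)⁴ × 5.2883 = 0.0969 × 0.8489 × 5.2883 = 0.4350.
T = exp(−0.4350) = 0.6473.

0.647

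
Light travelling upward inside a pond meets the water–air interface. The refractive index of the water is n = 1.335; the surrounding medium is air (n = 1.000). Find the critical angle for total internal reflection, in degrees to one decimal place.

48.5°

sin θ_c = n_air / n = 1.000 / 1.335 = 0.7491.
θ_c = arcsin(0.7491) = 48.51°.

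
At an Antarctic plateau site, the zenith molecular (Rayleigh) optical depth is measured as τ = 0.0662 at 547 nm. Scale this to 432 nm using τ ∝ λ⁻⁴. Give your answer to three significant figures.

0.170

τ(432 nm) = τ(547 nm) × (547/432)⁴ = 0.0662 × (1.2662)⁴ = 0.0662 × 2.5705 = 0.1702.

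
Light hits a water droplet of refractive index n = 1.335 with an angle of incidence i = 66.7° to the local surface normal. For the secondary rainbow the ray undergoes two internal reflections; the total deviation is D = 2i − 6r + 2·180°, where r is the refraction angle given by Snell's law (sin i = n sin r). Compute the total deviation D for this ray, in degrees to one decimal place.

232.6°

sin r = sin 66.7° / 1.335 = 0.9184/1.335 = 0.6880; r = 43.47°.
D = 2·66.7° − 6·43.47° + 2·180° = 133.40° − 260.82° + 360° = 232.58°.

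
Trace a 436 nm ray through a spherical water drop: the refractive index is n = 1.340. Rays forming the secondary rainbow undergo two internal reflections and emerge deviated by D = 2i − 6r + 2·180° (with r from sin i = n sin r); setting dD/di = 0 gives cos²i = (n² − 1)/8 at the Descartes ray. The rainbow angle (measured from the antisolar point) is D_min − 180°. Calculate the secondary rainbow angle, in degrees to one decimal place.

cos²i = (1.79560 − 1)/8 = 0.09945; i = arccos(0.31536) = 71.618°.
sin r = sin 71.618°/1.340 = 0.70819; r = 45.088°.
D_min = 2·71.618° − 6·45.088° + 360° = 232.709°.
Rainbow angle = D_min − 180° = 52.709°.

52.7°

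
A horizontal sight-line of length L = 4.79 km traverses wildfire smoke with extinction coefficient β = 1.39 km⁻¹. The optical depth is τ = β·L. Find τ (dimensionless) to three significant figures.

τ = β·L = 1.39 × 4.79 = 6.6581.

6.66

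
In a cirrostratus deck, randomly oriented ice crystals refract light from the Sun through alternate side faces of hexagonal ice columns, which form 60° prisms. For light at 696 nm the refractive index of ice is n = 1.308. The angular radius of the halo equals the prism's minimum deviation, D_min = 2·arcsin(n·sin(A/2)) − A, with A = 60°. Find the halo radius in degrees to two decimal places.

n·sin(A/2) = 1.308 × sin 30° = 1.308 × 0.5000 = 0.6540.
D_min = 2·arcsin(0.6540) − 60° = 2 × 40.844° − 60° = 21.688°.

21.69°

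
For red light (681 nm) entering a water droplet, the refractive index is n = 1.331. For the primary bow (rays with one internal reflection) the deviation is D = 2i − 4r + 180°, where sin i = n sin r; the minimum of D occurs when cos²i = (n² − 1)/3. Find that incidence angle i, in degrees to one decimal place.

cos²i = (1.331² − 1)/3 = (1.77156 − 1)/3 = 0.25719.
cos i = 0.50714, so i = 59.527°.

59.5°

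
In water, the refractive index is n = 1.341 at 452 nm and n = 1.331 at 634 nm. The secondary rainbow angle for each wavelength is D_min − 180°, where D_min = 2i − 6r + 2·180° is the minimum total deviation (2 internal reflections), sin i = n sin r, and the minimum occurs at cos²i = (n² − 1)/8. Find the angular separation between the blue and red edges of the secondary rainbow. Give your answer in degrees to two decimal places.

At 452 nm (n = 1.341): cos²i = 0.09979 → i = 71.586°, r = 45.034°, D_min = 232.966°, rainbow angle = 52.966°.
At 634 nm (n = 1.331): cos²i = 0.09645 → i = 71.907°, r = 45.575°, D_min = 230.365°, rainbow angle = 50.365°.
Angular width = |52.966° − 50.365°| = 2.601°.

2.60°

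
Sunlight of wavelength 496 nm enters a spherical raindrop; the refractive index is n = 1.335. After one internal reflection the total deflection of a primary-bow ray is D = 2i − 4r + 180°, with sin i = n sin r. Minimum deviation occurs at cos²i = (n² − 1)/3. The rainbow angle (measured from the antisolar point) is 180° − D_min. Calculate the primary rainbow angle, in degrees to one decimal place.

cos²i = (1.78222 − 1)/3 = 0.26074; i = arccos(0.51063) = 59.294°.
sin r = sin 59.294°/1.335 = 0.64405; r = 40.094°.
D_min = 2·59.294° − 4·40.094° + 180° = 138.212°.
Rainbow angle = 180° − D_min = 41.788°.

41.8°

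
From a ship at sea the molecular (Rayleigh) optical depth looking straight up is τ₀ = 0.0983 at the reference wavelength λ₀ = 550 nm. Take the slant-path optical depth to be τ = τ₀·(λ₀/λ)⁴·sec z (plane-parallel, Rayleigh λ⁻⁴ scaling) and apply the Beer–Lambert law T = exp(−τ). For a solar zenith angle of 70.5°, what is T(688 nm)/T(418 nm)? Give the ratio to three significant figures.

Airmass: sec 70.5° = 2.9957.
τ(688 nm) = 0.0983 × (550/688)⁴ × 2.9957 = 0.0983 × 0.4084 × 2.9957 = 0.1203.
τ(418 nm) = 0.0983 × (550/418)⁴ × 2.9957 = 0.0983 × 2.9974 × 2.9957 = 0.8827.
T(688)/T(418) = exp(τ_B − τ_A) = exp(0.7624) = 2.1434.

2.14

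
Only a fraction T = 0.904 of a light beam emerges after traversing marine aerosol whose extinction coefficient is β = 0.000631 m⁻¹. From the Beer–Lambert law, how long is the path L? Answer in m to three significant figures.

160 m

Beer–Lambert: T = exp(−βL) ⇒ L = −ln(T)/β = −ln(0.904)/0.000631 = 0.1009/0.000631 = 159.9 m.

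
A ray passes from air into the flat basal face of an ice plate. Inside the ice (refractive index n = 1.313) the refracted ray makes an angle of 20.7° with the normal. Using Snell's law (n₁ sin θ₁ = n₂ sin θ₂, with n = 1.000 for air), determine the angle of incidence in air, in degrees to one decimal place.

Snell: sin θ_i = n · sin θ_r = 1.313 × sin 20.7° = 1.313 × 0.3535 = 0.4641.
θ_i = arcsin(0.4641) = 27.65°.

27.7°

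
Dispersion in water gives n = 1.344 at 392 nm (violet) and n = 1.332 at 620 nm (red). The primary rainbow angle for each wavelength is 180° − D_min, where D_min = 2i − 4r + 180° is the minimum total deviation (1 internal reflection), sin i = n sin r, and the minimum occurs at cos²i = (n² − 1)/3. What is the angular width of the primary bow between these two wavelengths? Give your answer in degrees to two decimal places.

1.72°

At 392 nm (n = 1.344): cos²i = 0.26878 → i = 58.772°, r = 39.512°, D_min = 139.495°, rainbow angle = 40.505°.
At 620 nm (n = 1.332): cos²i = 0.25807 → i = 59.469°, r = 40.290°, D_min = 137.776°, rainbow angle = 42.224°.
Angular width = |40.505° − 42.224°| = 1.719°.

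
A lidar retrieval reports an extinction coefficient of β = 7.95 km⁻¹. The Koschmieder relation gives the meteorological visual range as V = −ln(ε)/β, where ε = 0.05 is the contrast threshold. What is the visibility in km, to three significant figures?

V = −ln(0.05) / 7.95 = 2.996 / 7.95 = 0.3768 km.

0.377 km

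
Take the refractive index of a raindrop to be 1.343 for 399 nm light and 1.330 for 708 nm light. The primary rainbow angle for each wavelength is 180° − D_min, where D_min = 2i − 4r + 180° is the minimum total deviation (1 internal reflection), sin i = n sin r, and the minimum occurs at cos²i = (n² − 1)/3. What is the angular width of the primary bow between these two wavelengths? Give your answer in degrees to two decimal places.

At 399 nm (n = 1.343): cos²i = 0.26788 → i = 58.830°, r = 39.577°, D_min = 139.354°, rainbow angle = 40.646°.
At 708 nm (n = 1.330): cos²i = 0.25630 → i = 59.585°, r = 40.422°, D_min = 137.484°, rainbow angle = 42.516°.
Angular width = |40.646° − 42.516°| = 1.871°.

1.87°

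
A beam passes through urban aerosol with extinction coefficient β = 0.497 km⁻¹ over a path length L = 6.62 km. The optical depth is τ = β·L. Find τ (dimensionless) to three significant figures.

τ = β·L = 0.497 × 6.62 = 3.2901.

3.29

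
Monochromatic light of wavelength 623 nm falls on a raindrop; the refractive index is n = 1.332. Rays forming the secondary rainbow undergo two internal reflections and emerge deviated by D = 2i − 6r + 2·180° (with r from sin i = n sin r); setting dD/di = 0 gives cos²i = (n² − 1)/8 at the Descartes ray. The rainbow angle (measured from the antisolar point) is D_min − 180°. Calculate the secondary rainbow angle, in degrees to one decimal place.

50.6°

cos²i = (1.77422 − 1)/8 = 0.09678; i = arccos(0.31109) = 71.875°.
sin r = sin 71.875°/1.332 = 0.71350; r = 45.520°.
D_min = 2·71.875° − 6·45.520° + 360° = 230.628°.
Rainbow angle = D_min − 180° = 50.628°.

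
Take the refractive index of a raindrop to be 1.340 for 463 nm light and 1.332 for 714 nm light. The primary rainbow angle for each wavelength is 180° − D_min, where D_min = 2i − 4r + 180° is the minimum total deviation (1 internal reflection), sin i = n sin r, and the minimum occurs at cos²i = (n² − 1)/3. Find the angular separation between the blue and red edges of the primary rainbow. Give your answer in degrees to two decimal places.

At 463 nm (n = 1.340): cos²i = 0.26520 → i = 59.004°, r = 39.770°, D_min = 138.929°, rainbow angle = 41.071°.
At 714 nm (n = 1.332): cos²i = 0.25807 → i = 59.469°, r = 40.290°, D_min = 137.776°, rainbow angle = 42.224°.
Angular width = |41.071° − 42.224°| = 1.153°.

1.15°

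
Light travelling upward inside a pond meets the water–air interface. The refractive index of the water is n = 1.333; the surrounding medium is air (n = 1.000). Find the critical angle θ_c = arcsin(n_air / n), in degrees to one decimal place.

sin θ_c = n_air / n = 1.000 / 1.333 = 0.7502.
θ_c = arcsin(0.7502) = 48.61°.

48.6°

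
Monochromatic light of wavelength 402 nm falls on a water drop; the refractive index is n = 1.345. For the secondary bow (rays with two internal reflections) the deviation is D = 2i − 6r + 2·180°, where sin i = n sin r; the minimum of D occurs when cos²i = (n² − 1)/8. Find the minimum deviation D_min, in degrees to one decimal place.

cos²i = (1.80902 − 1)/8 = 0.10113; i = arccos(0.31801) = 71.458°.
sin r = sin 71.458°/1.345 = 0.70490; r = 44.821°.
D_min = 2·71.458° − 6·44.821° + 360° = 233.987°.

234.0°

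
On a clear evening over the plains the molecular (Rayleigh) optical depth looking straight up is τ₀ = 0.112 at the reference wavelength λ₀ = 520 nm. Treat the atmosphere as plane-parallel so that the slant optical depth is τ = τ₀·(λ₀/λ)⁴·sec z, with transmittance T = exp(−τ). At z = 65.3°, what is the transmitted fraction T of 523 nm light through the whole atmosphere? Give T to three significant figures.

sec 65.3° = 2.3931.
τ = 0.112 × (520/523)⁴ × 2.3931 = 0.112 × 0.9773 × 2.3931 = 0.2619.
T = exp(−0.2619) = 0.7696.

0.770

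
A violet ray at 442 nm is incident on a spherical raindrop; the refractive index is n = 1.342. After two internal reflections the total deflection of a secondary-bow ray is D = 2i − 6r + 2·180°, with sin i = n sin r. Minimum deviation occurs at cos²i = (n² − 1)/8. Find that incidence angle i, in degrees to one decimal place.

cos²i = (1.342² − 1)/8 = (1.80096 − 1)/8 = 0.10012.
cos i = 0.31642, so i = 71.554°.

71.6°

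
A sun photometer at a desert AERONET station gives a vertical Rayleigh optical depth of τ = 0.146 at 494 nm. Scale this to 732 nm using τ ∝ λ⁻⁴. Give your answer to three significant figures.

0.0303

τ(732 nm) = τ(494 nm) × (494/732)⁴ = 0.146 × (0.6749)⁴ = 0.146 × 0.2074 = 0.0303.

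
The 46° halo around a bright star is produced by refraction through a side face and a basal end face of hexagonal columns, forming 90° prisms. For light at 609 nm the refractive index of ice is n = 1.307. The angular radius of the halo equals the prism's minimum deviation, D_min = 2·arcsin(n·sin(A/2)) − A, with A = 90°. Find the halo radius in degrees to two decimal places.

45.09°

n·sin(A/2) = 1.307 × sin 45° = 1.307 × 0.7071 = 0.9242.
D_min = 2·arcsin(0.9242) − 90° = 2 × 67.546° − 90° = 45.093°.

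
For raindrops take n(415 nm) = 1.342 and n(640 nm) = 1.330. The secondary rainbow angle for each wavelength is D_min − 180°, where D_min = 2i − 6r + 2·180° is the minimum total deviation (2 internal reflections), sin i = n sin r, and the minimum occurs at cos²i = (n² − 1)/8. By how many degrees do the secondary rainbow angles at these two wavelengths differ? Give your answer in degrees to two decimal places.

At 415 nm (n = 1.342): cos²i = 0.10012 → i = 71.554°, r = 44.981°, D_min = 233.222°, rainbow angle = 53.222°.
At 640 nm (n = 1.330): cos²i = 0.09611 → i = 71.940°, r = 45.630°, D_min = 230.101°, rainbow angle = 50.101°.
Angular width = |53.222° − 50.101°| = 3.121°.

3.12°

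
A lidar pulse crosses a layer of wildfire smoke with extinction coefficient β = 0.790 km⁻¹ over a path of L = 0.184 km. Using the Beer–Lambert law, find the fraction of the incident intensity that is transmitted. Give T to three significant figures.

0.865

τ = β·L = 0.790 × 0.184 = 0.1454.
T = exp(−0.1454) = 0.8647.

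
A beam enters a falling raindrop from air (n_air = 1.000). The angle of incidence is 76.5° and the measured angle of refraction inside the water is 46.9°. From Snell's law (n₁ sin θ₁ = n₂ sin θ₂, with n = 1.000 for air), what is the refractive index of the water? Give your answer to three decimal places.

n = sin θ_i / sin θ_r = sin 76.5° / sin 46.9° = 0.9724 / 0.7302 = 1.3317.

1.332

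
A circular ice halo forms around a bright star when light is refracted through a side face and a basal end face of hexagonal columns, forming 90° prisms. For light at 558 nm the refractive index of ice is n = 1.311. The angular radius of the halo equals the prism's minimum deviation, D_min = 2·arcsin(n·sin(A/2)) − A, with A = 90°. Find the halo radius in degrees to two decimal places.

n·sin(A/2) = 1.311 × sin 45° = 1.311 × 0.7071 = 0.9270.
D_min = 2·arcsin(0.9270) − 90° = 2 × 67.974° − 90° = 45.949°.

45.95°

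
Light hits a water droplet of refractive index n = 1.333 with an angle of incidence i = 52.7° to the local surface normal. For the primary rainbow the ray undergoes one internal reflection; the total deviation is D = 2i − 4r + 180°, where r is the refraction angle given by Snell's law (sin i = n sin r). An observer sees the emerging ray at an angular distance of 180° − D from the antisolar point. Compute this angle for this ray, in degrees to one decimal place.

41.2°

sin r = sin 52.7° / 1.333 = 0.7955/1.333 = 0.5968; r = 36.64°.
D = 2·52.7° − 4·36.64° + 180° = 105.40° − 146.55° + 180° = 138.85°.
Angle from antisolar point = 180° − D = 41.15°.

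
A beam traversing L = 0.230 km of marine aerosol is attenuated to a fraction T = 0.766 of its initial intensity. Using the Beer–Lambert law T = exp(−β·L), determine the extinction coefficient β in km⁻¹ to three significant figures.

1.16 km⁻¹

Beer–Lambert: T = exp(−βL) ⇒ β = −ln(T)/L = −ln(0.766)/0.230 = 0.2666/0.230 = 1.159 km⁻¹.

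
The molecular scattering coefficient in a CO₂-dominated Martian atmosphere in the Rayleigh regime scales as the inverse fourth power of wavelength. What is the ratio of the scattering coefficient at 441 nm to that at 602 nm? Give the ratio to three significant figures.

3.47

Rayleigh scattering ∝ λ⁻⁴, so the ratio of coefficients is the inverse fourth power of the wavelength ratio.
σ(441)/σ(602) = (602/441)⁴ = (1.3651)⁴ = 3.472.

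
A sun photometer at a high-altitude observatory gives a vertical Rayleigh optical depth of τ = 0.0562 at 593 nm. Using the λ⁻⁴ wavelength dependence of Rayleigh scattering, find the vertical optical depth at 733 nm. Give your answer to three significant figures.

0.0241

τ(733 nm) = τ(593 nm) × (593/733)⁴ = 0.0562 × (0.8090)⁴ = 0.0562 × 0.4284 = 0.0241.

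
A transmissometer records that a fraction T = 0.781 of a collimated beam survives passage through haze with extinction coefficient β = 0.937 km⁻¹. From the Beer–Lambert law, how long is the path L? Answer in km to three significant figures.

0.264 km

Beer–Lambert: T = exp(−βL) ⇒ L = −ln(T)/β = −ln(0.781)/0.937 = 0.2472/0.937 = 0.2638 km.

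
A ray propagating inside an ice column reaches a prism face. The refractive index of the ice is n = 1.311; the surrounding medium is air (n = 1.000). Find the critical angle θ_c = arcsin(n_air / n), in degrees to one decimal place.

sin θ_c = n_air / n = 1.000 / 1.311 = 0.7628.
θ_c = arcsin(0.7628) = 49.71°.

49.7°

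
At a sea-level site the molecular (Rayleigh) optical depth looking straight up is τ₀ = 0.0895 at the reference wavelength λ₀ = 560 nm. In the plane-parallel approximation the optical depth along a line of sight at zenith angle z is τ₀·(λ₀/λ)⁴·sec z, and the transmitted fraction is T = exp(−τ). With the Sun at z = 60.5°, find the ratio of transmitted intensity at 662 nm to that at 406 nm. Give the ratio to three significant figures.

1.76

Airmass: sec 60.5° = 2.0308.
τ(662 nm) = 0.0895 × (560/662)⁴ × 2.0308 = 0.0895 × 0.5121 × 2.0308 = 0.0931.
τ(406 nm) = 0.0895 × (560/406)⁴ × 2.0308 = 0.0895 × 3.6195 × 2.0308 = 0.6579.
T(662)/T(406) = exp(τ_B − τ_A) = exp(0.5648) = 1.7591.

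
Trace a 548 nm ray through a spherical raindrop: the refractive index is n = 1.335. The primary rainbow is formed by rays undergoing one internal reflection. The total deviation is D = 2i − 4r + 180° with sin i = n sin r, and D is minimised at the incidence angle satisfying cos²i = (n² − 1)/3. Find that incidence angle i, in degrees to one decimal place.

59.3°

cos²i = (1.335² − 1)/3 = (1.78222 − 1)/3 = 0.26074.
cos i = 0.51063, so i = 59.294°.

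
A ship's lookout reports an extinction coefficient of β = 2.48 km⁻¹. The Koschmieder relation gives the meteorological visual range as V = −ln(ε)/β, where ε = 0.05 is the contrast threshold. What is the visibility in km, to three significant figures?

V = −ln(0.05) / 2.48 = 2.996 / 2.48 = 1.2080 km.

1.21 km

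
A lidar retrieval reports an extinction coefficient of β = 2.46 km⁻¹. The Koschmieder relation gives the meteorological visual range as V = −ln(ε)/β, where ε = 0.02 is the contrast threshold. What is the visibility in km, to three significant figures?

1.59 km

V = −ln(0.02) / 2.46 = 3.912 / 2.46 = 1.5903 km.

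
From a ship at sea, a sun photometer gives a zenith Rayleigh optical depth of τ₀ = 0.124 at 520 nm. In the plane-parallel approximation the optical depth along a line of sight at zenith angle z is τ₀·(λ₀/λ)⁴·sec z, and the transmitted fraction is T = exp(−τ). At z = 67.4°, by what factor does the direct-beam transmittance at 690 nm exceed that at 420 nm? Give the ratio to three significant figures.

Airmass: sec 67.4° = 2.6022.
τ(690 nm) = 0.124 × (520/690)⁴ × 2.6022 = 0.124 × 0.3226 × 2.6022 = 0.1041.
τ(420 nm) = 0.124 × (520/420)⁴ × 2.6022 = 0.124 × 2.3497 × 2.6022 = 0.7582.
T(690)/T(420) = exp(τ_B − τ_A) = exp(0.6541) = 1.9234.

1.92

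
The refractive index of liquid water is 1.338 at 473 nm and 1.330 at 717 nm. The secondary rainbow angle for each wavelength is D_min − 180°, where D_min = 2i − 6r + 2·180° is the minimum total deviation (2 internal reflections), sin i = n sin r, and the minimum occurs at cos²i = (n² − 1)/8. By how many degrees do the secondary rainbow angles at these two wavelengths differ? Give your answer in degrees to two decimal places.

2.09°

At 473 nm (n = 1.338): cos²i = 0.09878 → i = 71.682°, r = 45.195°, D_min = 232.193°, rainbow angle = 52.193°.
At 717 nm (n = 1.330): cos²i = 0.09611 → i = 71.940°, r = 45.630°, D_min = 230.101°, rainbow angle = 50.101°.
Angular width = |52.193° − 50.101°| = 2.092°.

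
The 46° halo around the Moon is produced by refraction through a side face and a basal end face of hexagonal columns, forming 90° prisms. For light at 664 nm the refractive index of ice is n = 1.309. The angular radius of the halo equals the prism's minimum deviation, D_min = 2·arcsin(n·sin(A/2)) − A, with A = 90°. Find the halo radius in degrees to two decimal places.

n·sin(A/2) = 1.309 × sin 45° = 1.309 × 0.7071 = 0.9256.
D_min = 2·arcsin(0.9256) − 90° = 2 × 67.759° − 90° = 45.519°.

45.52°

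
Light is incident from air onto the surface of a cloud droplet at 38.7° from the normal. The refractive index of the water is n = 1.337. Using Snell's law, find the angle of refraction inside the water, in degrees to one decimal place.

27.9°

Snell: sin θ_r = sin θ_i / n = sin 38.7° / 1.337 = 0.6252 / 1.337 = 0.4676.
θ_r = arcsin(0.4676) = 27.88°.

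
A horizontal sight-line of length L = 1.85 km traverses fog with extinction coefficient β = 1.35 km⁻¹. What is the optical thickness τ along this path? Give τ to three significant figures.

2.50

τ = β·L = 1.35 × 1.85 = 2.4975.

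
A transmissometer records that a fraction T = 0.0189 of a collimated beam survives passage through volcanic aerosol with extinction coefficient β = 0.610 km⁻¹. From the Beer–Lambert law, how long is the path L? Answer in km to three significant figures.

Beer–Lambert: T = exp(−βL) ⇒ L = −ln(T)/β = −ln(0.0189)/0.610 = 3.9686/0.610 = 6.506 km.

6.51 km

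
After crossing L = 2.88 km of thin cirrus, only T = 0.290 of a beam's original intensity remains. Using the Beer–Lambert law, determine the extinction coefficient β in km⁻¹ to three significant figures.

0.430 km⁻¹

Beer–Lambert: T = exp(−βL) ⇒ β = −ln(T)/L = −ln(0.290)/2.88 = 1.2379/2.88 = 0.4298 km⁻¹.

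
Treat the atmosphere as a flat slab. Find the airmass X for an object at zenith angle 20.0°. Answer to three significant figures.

X = sec z = 1/cos 20.0° = 1/0.9397 = 1.0642.

1.06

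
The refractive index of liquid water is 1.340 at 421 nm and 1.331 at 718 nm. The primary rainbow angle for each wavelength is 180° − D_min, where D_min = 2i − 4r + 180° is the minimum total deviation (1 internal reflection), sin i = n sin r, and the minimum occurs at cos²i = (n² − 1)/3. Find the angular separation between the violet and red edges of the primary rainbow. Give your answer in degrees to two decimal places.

1.30°

At 421 nm (n = 1.340): cos²i = 0.26520 → i = 59.004°, r = 39.770°, D_min = 138.929°, rainbow angle = 41.071°.
At 718 nm (n = 1.331): cos²i = 0.25719 → i = 59.527°, r = 40.356°, D_min = 137.630°, rainbow angle = 42.370°.
Angular width = |41.071° − 42.370°| = 1.299°.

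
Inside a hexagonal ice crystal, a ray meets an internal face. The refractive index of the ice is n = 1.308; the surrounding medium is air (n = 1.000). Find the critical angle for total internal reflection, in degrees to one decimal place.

sin θ_c = n_air / n = 1.000 / 1.308 = 0.7645.
θ_c = arcsin(0.7645) = 49.86°.

49.9°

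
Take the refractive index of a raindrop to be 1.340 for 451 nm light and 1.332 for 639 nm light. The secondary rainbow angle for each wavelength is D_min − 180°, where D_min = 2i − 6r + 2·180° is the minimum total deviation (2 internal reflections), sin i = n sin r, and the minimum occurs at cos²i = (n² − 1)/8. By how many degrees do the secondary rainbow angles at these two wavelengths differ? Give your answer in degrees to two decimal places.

At 451 nm (n = 1.340): cos²i = 0.09945 → i = 71.618°, r = 45.088°, D_min = 232.709°, rainbow angle = 52.709°.
At 639 nm (n = 1.332): cos²i = 0.09678 → i = 71.875°, r = 45.520°, D_min = 230.628°, rainbow angle = 50.628°.
Angular width = |52.709° − 50.628°| = 2.080°.

2.08°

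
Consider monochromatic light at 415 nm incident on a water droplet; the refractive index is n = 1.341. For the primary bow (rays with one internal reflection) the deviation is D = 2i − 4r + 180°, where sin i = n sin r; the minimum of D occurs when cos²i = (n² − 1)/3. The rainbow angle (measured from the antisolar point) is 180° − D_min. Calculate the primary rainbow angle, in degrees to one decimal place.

cos²i = (1.79828 − 1)/3 = 0.26609; i = arccos(0.51584) = 58.946°.
sin r = sin 58.946°/1.341 = 0.63884; r = 39.705°.
D_min = 2·58.946° − 4·39.705° + 180° = 139.071°.
Rainbow angle = 180° − D_min = 40.929°.

40.9°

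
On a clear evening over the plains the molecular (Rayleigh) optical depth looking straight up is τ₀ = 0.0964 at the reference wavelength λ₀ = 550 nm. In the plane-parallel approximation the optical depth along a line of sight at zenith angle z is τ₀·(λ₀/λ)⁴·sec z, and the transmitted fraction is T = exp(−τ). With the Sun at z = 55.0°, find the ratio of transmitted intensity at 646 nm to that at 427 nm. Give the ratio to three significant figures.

Airmass: sec 55.0° = 1.7434.
τ(646 nm) = 0.0964 × (550/646)⁴ × 1.7434 = 0.0964 × 0.5254 × 1.7434 = 0.0883.
τ(427 nm) = 0.0964 × (550/427)⁴ × 1.7434 = 0.0964 × 2.7526 × 1.7434 = 0.4626.
T(646)/T(427) = exp(τ_B − τ_A) = exp(0.3743) = 1.4540.

1.45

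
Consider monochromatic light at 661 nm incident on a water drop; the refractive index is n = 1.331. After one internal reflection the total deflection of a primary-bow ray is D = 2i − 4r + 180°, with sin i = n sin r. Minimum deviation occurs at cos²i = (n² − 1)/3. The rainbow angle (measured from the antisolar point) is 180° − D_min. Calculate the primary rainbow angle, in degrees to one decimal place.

cos²i = (1.77156 − 1)/3 = 0.25719; i = arccos(0.50714) = 59.527°.
sin r = sin 59.527°/1.331 = 0.64753; r = 40.356°.
D_min = 2·59.527° − 4·40.356° + 180° = 137.630°.
Rainbow angle = 180° − D_min = 42.370°.

42.4°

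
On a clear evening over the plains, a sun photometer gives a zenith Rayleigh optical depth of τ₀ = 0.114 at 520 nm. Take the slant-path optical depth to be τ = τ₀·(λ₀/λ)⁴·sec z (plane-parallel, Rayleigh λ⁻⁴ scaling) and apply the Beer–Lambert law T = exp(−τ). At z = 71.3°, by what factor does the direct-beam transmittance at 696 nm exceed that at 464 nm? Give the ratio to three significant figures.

1.57

Airmass: sec 71.3° = 3.1190.
τ(696 nm) = 0.114 × (520/696)⁴ × 3.1190 = 0.114 × 0.3116 × 3.1190 = 0.1108.
τ(464 nm) = 0.114 × (520/464)⁴ × 3.1190 = 0.114 × 1.5774 × 3.1190 = 0.5609.
T(696)/T(464) = exp(τ_B − τ_A) = exp(0.4501) = 1.5684.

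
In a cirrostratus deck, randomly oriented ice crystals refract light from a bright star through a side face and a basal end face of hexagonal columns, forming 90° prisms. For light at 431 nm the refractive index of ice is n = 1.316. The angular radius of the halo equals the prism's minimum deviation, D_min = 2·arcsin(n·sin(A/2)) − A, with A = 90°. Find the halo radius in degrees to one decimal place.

47.0°

n·sin(A/2) = 1.316 × sin 45° = 1.316 × 0.7071 = 0.9306.
D_min = 2·arcsin(0.9306) − 90° = 2 × 68.521° − 90° = 47.042°.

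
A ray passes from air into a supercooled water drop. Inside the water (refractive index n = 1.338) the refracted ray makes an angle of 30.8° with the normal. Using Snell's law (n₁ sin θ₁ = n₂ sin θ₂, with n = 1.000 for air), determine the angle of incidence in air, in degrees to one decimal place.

Snell: sin θ_i = n · sin θ_r = 1.338 × sin 30.8° = 1.338 × 0.5120 = 0.6851.
θ_i = arcsin(0.6851) = 43.24°.

43.2°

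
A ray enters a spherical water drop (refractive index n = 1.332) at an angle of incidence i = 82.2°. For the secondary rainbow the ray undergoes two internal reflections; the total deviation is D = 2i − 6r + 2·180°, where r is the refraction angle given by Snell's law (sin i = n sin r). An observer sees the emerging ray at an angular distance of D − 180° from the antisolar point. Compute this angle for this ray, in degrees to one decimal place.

sin r = sin 82.2° / 1.332 = 0.9907/1.332 = 0.7438; r = 48.06°.
D = 2·82.2° − 6·48.06° + 2·180° = 164.40° − 288.34° + 360° = 236.06°.
Angle from antisolar point = D − 180° = 56.06°.

56.1°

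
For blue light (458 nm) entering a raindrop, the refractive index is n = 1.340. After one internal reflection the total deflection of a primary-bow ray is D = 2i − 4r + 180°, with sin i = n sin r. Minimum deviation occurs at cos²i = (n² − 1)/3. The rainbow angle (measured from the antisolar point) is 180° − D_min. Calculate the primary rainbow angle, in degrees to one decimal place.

41.1°

cos²i = (1.79560 − 1)/3 = 0.26520; i = arccos(0.51498) = 59.004°.
sin r = sin 59.004°/1.340 = 0.63971; r = 39.770°.
D_min = 2·59.004° − 4·39.770° + 180° = 138.929°.
Rainbow angle = 180° − D_min = 41.071°.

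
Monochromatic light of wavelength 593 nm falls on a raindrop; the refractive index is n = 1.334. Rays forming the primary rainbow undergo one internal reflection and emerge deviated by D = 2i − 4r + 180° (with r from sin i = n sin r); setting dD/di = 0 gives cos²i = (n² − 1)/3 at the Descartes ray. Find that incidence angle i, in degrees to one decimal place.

cos²i = (1.334² − 1)/3 = (1.77956 − 1)/3 = 0.25985.
cos i = 0.50976, so i = 59.352°.

59.4°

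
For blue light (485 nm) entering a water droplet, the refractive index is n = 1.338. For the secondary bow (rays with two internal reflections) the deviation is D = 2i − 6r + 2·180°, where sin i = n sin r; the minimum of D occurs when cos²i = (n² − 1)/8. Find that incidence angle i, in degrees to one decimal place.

cos²i = (1.338² − 1)/8 = (1.79024 − 1)/8 = 0.09878.
cos i = 0.31429, so i = 71.682°.

71.7°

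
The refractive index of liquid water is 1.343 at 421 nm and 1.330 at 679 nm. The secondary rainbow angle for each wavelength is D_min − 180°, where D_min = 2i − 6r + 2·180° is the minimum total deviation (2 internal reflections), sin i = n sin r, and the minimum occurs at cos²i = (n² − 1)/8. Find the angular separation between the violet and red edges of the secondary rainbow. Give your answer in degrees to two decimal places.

3.38°

At 421 nm (n = 1.343): cos²i = 0.10046 → i = 71.522°, r = 44.928°, D_min = 233.478°, rainbow angle = 53.478°.
At 679 nm (n = 1.330): cos²i = 0.09611 → i = 71.940°, r = 45.630°, D_min = 230.101°, rainbow angle = 50.101°.
Angular width = |53.478° − 50.101°| = 3.377°.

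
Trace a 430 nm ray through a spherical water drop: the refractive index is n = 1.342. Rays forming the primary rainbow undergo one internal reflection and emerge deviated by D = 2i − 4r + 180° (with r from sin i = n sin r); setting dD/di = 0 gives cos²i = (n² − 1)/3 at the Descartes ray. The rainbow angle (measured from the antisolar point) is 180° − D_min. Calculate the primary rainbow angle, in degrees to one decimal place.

cos²i = (1.80096 − 1)/3 = 0.26699; i = arccos(0.51671) = 58.888°.
sin r = sin 58.888°/1.342 = 0.63797; r = 39.641°.
D_min = 2·58.888° − 4·39.641° + 180° = 139.213°.
Rainbow angle = 180° − D_min = 40.787°.

40.8°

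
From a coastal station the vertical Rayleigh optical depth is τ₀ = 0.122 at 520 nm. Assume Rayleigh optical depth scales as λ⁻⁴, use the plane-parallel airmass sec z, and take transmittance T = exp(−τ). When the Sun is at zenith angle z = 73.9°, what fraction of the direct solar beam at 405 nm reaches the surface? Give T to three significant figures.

0.303

sec 73.9° = 3.6060.
τ = 0.122 × (520/405)⁴ × 3.6060 = 0.122 × 2.7176 × 3.6060 = 1.1956.
T = exp(−1.1956) = 0.3025.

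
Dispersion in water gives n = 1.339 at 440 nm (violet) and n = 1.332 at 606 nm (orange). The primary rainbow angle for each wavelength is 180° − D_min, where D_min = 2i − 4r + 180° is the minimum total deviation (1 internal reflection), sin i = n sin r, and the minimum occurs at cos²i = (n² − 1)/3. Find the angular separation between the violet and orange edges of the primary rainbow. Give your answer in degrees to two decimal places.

1.01°

At 440 nm (n = 1.339): cos²i = 0.26431 → i = 59.062°, r = 39.834°, D_min = 138.786°, rainbow angle = 41.214°.
At 606 nm (n = 1.332): cos²i = 0.25807 → i = 59.469°, r = 40.290°, D_min = 137.776°, rainbow angle = 42.224°.
Angular width = |41.214° − 42.224°| = 1.010°.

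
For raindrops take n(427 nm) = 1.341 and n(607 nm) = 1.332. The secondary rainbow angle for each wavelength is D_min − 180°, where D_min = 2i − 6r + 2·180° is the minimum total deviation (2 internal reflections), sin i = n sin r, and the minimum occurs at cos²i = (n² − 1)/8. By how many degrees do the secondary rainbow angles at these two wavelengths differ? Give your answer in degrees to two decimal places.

2.34°

At 427 nm (n = 1.341): cos²i = 0.09979 → i = 71.586°, r = 45.034°, D_min = 232.966°, rainbow angle = 52.966°.
At 607 nm (n = 1.332): cos²i = 0.09678 → i = 71.875°, r = 45.520°, D_min = 230.628°, rainbow angle = 50.628°.
Angular width = |52.966° − 50.628°| = 2.337°.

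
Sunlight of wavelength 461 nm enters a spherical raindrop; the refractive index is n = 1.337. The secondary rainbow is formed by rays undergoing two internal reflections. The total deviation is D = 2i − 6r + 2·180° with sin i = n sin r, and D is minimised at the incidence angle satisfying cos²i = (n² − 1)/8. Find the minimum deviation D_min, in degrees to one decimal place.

cos²i = (1.78757 − 1)/8 = 0.09845; i = arccos(0.31376) = 71.714°.
sin r = sin 71.714°/1.337 = 0.71017; r = 45.249°.
D_min = 2·71.714° − 6·45.249° + 360° = 231.934°.

231.9°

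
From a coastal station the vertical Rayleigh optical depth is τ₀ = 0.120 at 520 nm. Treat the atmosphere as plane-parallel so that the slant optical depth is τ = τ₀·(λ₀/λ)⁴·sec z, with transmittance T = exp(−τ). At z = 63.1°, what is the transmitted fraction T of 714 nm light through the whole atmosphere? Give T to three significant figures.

0.928

sec 63.1° = 2.2103.
τ = 0.120 × (520/714)⁴ × 2.2103 = 0.120 × 0.2813 × 2.2103 = 0.0746.
T = exp(−0.0746) = 0.9281.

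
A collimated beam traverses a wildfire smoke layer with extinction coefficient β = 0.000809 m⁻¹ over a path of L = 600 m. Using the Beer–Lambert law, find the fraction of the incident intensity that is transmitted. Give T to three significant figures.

0.615

τ = β·L = 0.000809 × 600 = 0.4854.
T = exp(−0.4854) = 0.6155.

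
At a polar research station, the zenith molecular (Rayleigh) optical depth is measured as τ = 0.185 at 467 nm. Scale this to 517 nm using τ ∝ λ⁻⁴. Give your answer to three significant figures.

τ(517 nm) = τ(467 nm) × (467/517)⁴ = 0.185 × (0.9033)⁴ = 0.185 × 0.6657 = 0.1232.

0.123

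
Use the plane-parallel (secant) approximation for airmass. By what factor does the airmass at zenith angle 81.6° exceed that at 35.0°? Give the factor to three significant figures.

X(81.6°)/X(35.0°) = sec 81.6° / sec 35.0° = cos 35.0° / cos 81.6° = 0.8192/0.1461 = 5.6074.

5.61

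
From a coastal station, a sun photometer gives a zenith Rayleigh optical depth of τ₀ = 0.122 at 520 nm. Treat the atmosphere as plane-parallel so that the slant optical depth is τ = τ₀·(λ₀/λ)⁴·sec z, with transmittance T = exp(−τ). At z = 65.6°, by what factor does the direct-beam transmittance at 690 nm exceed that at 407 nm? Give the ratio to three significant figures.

Airmass: sec 65.6° = 2.4207.
τ(690 nm) = 0.122 × (520/690)⁴ × 2.4207 = 0.122 × 0.3226 × 2.4207 = 0.0953.
τ(407 nm) = 0.122 × (520/407)⁴ × 2.4207 = 0.122 × 2.6646 × 2.4207 = 0.7869.
T(690)/T(407) = exp(τ_B − τ_A) = exp(0.6917) = 1.9970.

2.00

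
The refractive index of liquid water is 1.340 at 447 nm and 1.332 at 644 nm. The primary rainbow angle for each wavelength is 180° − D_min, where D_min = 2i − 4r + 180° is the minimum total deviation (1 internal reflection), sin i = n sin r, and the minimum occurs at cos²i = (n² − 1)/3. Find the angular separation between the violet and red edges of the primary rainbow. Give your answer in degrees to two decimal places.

1.15°

At 447 nm (n = 1.340): cos²i = 0.26520 → i = 59.004°, r = 39.770°, D_min = 138.929°, rainbow angle = 41.071°.
At 644 nm (n = 1.332): cos²i = 0.25807 → i = 59.469°, r = 40.290°, D_min = 137.776°, rainbow angle = 42.224°.
Angular width = |41.071° − 42.224°| = 1.153°.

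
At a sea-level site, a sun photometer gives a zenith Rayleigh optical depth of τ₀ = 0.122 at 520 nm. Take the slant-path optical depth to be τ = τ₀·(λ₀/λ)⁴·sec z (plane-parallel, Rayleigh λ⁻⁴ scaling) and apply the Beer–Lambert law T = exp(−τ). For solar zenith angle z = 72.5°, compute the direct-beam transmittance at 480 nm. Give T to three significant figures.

sec 72.5° = 3.3255.
τ = 0.122 × (520/480)⁴ × 3.3255 = 0.122 × 1.3774 × 3.3255 = 0.5588.
T = exp(−0.5588) = 0.5719.

0.572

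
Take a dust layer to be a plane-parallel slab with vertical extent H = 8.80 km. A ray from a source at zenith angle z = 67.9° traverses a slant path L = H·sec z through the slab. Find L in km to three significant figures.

sec z = 1/cos 67.9° = 2.6580.
L = 8.80 × 2.6580 = 23.390 km.

23.4 km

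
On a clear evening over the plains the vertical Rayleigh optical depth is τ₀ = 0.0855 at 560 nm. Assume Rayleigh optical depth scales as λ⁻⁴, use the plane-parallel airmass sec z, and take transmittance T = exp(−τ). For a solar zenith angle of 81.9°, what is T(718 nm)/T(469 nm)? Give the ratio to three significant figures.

2.74

Airmass: sec 81.9° = 7.0972.
τ(718 nm) = 0.0855 × (560/718)⁴ × 7.0972 = 0.0855 × 0.3700 × 7.0972 = 0.2245.
τ(469 nm) = 0.0855 × (560/469)⁴ × 7.0972 = 0.0855 × 2.0326 × 7.0972 = 1.2334.
T(718)/T(469) = exp(τ_B − τ_A) = exp(1.0089) = 2.7425.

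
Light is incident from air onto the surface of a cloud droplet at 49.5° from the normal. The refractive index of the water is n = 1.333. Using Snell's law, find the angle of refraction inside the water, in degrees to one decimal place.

34.8°

Snell: sin θ_r = sin θ_i / n = sin 49.5° / 1.333 = 0.7604 / 1.333 = 0.5704.
θ_r = arcsin(0.5704) = 34.78°.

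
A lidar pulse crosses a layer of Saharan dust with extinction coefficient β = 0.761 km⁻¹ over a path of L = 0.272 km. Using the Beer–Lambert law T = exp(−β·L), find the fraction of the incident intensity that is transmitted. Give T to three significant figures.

0.813

τ = β·L = 0.761 × 0.272 = 0.2070.
T = exp(−0.2070) = 0.8130.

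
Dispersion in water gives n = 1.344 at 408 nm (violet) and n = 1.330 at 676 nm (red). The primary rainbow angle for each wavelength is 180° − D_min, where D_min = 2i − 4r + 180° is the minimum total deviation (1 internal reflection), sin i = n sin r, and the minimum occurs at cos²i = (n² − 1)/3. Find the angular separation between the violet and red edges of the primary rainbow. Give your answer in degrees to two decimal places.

2.01°

At 408 nm (n = 1.344): cos²i = 0.26878 → i = 58.772°, r = 39.512°, D_min = 139.495°, rainbow angle = 40.505°.
At 676 nm (n = 1.330): cos²i = 0.25630 → i = 59.585°, r = 40.422°, D_min = 137.484°, rainbow angle = 42.516°.
Angular width = |40.505° − 42.516°| = 2.011°.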